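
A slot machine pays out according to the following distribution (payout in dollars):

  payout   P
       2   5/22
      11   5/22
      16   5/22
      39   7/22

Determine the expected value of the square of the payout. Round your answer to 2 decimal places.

570.55

E[X²] = (5/22)·4 + (5/22)·121 + (5/22)·256 + (7/22)·1521
     = 6276/11 ≈ 570.55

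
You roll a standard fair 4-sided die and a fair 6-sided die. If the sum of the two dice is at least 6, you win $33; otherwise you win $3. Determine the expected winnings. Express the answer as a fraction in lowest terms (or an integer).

41/2 dollars

E[payout] = (5/12)·3 + (7/12)·33 = 41/2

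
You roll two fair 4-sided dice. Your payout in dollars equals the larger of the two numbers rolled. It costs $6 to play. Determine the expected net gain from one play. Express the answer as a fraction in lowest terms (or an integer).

-23/8 dollars

Distribution of the larger of the two numbers rolled: 1 w.p. 1/16, 2 w.p. 3/16, 3 w.p. 5/16, 4 w.p. 7/16
E[payout] = (1/16)·1 + (3/16)·2 + (5/16)·3 + (7/16)·4 = 25/8
Expected profit = 25/8 − 6 = -23/8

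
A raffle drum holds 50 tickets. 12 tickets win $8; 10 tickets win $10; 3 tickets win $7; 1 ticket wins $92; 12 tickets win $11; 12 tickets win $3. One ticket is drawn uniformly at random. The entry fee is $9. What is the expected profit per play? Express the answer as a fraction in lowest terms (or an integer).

E[payout] = (12/50)·8 + (10/50)·10 + (3/50)·7 + (1/50)·92 + (12/50)·11 + (12/50)·3 = 477/50
Expected profit = 477/50 − 9 = 27/50

27/50 dollars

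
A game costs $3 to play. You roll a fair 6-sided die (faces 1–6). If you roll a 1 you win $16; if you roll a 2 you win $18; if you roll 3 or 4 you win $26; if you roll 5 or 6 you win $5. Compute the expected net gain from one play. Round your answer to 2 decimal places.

$13.00

E[payout] = (1/3)·5 + (1/6)·16 + (1/6)·18 + (1/3)·26 = 16
Expected profit = 16 − 3 = 13 ≈ $13.00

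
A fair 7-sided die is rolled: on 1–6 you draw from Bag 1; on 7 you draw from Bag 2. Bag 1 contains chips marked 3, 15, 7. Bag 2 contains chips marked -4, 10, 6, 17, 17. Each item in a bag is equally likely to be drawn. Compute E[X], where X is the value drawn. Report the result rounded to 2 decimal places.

E[X | Bag 1] = (3 + 15 + 7)/3 = 25/3
E[X | Bag 2] = (-4 + 10 + 6 + 17 + 17)/5 = 46/5
E[X] = (6/7)·25/3 + (1/7)·46/5 = 296/35 ≈ 8.46

8.46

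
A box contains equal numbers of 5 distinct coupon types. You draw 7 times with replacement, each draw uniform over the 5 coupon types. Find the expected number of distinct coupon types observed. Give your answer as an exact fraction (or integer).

61741/15625

Let Xⱼ=1 if type j appears at least once. P(Xⱼ=1) = 1 − ((5−1)/5)^7 = 61741/78125.
E[#distinct] = 5·61741/78125 = 61741/15625.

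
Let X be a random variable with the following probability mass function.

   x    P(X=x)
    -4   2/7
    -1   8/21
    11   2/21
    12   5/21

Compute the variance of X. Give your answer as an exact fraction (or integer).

19886/441

E[X] = (2/7)·(-4) + (8/21)·(-1) + (2/21)·11 + (5/21)·12 = 50/21
E[X²] = (2/7)·16 + (8/21)·1 + (2/21)·121 + (5/21)·144 = 1066/21
Var(X) = 1066/21 − (50/21)² = 19886/441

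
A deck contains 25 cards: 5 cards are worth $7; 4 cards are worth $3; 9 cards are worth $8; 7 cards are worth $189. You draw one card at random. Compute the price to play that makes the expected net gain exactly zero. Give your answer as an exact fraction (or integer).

E[payout] = (5/25)·7 + (4/25)·3 + (9/25)·8 + (7/25)·189 = 1442/25
Fair fee = E[payout] = 1442/25

1442/25 dollars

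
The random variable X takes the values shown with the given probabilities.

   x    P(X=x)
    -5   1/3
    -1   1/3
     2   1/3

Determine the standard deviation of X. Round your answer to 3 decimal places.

E[X] = -4/3, E[X²] = 10
Var(X) = E[X²] − (E[X])² = 10 − 16/9 = 74/9
SD(X) = √(74/9) ≈ 2.867

2.867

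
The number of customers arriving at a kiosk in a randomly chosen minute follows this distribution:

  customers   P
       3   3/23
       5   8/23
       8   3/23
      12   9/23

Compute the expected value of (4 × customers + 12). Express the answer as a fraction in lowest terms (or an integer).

E[4x+12] = (3/23)·24 + (8/23)·32 + (3/23)·44 + (9/23)·60
     = 1000/23

1000/23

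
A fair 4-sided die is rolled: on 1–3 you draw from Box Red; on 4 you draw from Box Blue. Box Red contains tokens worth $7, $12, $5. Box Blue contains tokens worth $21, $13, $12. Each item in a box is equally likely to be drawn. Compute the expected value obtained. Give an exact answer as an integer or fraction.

E[X | Box Red] = (7 + 12 + 5)/3 = 8
E[X | Box Blue] = (21 + 13 + 12)/3 = 46/3
E[X] = (3/4)·8 + (1/4)·46/3 = 59/6

59/6 dollars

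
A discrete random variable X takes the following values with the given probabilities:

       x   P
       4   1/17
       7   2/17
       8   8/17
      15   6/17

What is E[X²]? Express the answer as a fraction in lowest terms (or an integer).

E[X²] = (1/17)·16 + (2/17)·49 + (8/17)·64 + (6/17)·225
     = 1976/17

1976/17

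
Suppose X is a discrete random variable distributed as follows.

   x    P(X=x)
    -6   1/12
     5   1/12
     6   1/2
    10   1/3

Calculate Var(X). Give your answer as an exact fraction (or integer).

833/48

E[X] = (1/12)·(-6) + (1/12)·5 + (1/2)·6 + (1/3)·10 = 25/4
E[X²] = (1/12)·36 + (1/12)·25 + (1/2)·36 + (1/3)·100 = 677/12
Var(X) = 677/12 − (25/4)² = 833/48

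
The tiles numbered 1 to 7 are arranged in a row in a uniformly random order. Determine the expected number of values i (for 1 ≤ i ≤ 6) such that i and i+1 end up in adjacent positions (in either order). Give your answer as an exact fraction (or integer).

For each i ∈ {1,…,6}, let Xᵢ = 1 if i and i+1 are adjacent. P(Xᵢ=1) = 2·(7−1)!/7! = 2/7.
By linearity, E[ΣXᵢ] = (6)·(2/7) = 12/7.

12/7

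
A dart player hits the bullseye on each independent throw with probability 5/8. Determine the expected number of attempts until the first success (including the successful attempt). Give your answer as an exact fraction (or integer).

For a geometric distribution, E[trials] = 1/p = 1/(5/8) = 8/5.

8/5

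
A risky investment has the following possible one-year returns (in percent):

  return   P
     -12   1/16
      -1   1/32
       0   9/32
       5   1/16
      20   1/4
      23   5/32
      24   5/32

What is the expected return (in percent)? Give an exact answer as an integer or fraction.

95/8

E[X] = (1/16)·(-12) + (1/32)·(-1) + (9/32)·0 + (1/16)·5 + (1/4)·20 + (5/32)·23 + (5/32)·24
     = 95/8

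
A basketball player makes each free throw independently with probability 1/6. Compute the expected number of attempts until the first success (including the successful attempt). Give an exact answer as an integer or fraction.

For a geometric distribution, E[trials] = 1/p = 1/(1/6) = 6.

6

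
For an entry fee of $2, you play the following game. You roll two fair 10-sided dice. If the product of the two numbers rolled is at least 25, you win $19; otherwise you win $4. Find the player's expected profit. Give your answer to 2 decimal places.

E[payout] = (13/25)·4 + (12/25)·19 = 56/5
Expected profit = 56/5 − 2 = 46/5 ≈ $9.20

$9.20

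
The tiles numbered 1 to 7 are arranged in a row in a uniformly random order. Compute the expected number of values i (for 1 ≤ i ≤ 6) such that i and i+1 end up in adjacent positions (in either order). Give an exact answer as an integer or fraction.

For each i ∈ {1,…,6}, let Xᵢ = 1 if i and i+1 are adjacent. P(Xᵢ=1) = 2·(7−1)!/7! = 2/7.
By linearity, E[ΣXᵢ] = (6)·(2/7) = 12/7.

12/7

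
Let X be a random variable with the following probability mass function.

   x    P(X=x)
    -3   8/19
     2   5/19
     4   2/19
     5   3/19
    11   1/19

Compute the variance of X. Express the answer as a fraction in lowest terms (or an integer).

5680/361

E[X] = (8/19)·(-3) + (5/19)·2 + (2/19)·4 + (3/19)·5 + (1/19)·11 = 20/19
E[X²] = (8/19)·9 + (5/19)·4 + (2/19)·16 + (3/19)·25 + (1/19)·121 = 320/19
Var(X) = 320/19 − (20/19)² = 5680/361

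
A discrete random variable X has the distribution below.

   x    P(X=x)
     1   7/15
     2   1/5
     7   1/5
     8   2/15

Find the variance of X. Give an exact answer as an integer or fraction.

E[X] = (7/15)·1 + (1/5)·2 + (1/5)·7 + (2/15)·8 = 10/3
E[X²] = (7/15)·1 + (1/5)·4 + (1/5)·49 + (2/15)·64 = 98/5
Var(X) = 98/5 − (10/3)² = 382/45

382/45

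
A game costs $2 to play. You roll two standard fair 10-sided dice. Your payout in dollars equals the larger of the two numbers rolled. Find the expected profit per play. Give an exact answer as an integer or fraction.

103/20 dollars

Distribution of the larger of the two numbers rolled: 1 w.p. 1/100, 2 w.p. 3/100, 3 w.p. 1/20, 4 w.p. 7/100, 5 w.p. 9/100, 6 w.p. 11/100, …
E[payout] = (1/100)·1 + (3/100)·2 + (1/20)·3 + (7/100)·4 + (9/100)·5 + (11/100)·6 + (13/100)·7 + (3/20)·8 + (17/100)·9 + (19/100)·10 = 143/20
Expected profit = 143/20 − 2 = 103/20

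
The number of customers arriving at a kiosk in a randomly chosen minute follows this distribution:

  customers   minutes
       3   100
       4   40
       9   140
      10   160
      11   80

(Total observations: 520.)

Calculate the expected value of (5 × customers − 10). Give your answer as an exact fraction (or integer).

Total = 520, so P(customers=3) = 100/520, etc.
E[5x-10] = (5/26)·5 + (1/13)·10 + (7/26)·35 + (4/13)·40 + (2/13)·45
     = 395/13

395/13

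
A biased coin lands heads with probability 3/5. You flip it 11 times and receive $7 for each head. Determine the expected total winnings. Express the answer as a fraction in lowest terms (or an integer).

231/5 dollars

E[#heads] = 11·3/5 = 33/5 (linearity over flips).
E[winnings] = 7·33/5 = 231/5.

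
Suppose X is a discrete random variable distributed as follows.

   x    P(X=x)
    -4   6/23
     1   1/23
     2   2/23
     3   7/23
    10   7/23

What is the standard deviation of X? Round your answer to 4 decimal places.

E[X] = 72/23, E[X²] = 868/23
Var(X) = E[X²] − (E[X])² = 868/23 − 5184/529 = 14780/529
SD(X) = √(14780/529) ≈ 5.2858

5.2858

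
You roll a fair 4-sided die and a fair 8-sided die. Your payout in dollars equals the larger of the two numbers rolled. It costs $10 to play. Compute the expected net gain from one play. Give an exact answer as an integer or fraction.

-83/16 dollars

Distribution of the larger of the two numbers rolled: 1 w.p. 1/32, 2 w.p. 3/32, 3 w.p. 5/32, 4 w.p. 7/32, 5 w.p. 1/8, 6 w.p. 1/8, …
E[payout] = (1/32)·1 + (3/32)·2 + (5/32)·3 + (7/32)·4 + (1/8)·5 + (1/8)·6 + (1/8)·7 + (1/8)·8 = 77/16
Expected profit = 77/16 − 10 = -83/16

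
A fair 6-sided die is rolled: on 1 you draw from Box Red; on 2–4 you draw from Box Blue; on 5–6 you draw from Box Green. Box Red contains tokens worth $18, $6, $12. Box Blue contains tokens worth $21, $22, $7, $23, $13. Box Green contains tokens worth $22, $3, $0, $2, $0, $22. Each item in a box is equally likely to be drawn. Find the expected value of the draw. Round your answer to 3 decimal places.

$13.322

E[X | Box Red] = (18 + 6 + 12)/3 = 12
E[X | Box Blue] = (21 + 22 + 7 + 23 + 13)/5 = 86/5
E[X | Box Green] = (22 + 3 + 0 + 2 + 0 + 22)/6 = 49/6
E[X] = (1/6)·12 + (1/2)·86/5 + (1/3)·49/6 = 1199/90 ≈ 13.322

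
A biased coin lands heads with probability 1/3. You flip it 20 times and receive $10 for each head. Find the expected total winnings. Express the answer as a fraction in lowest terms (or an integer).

200/3 dollars

E[#heads] = 20·1/3 = 20/3 (linearity over flips).
E[winnings] = 10·20/3 = 200/3.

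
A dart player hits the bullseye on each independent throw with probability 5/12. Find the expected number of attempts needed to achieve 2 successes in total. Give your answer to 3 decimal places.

By linearity (sum of 2 independent geometric waits), E[trials] = 2/p = 2/(5/12) = 24/5.
≈ 4.800

4.800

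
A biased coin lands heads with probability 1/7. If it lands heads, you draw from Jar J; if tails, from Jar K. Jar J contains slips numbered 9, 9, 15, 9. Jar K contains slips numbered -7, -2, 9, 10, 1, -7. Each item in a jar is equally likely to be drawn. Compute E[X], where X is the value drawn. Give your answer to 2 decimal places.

E[X | Jar J] = (9 + 9 + 15 + 9)/4 = 21/2
E[X | Jar K] = (-7 − 2 + 9 + 10 + 1 − 7)/6 = 2/3
E[X] = (1/7)·21/2 + (6/7)·2/3 = 29/14 ≈ 2.07

2.07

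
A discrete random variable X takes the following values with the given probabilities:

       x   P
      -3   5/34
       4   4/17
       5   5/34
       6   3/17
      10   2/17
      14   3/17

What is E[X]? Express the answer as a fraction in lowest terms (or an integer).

E[X] = (5/34)·(-3) + (4/17)·4 + (5/34)·5 + (3/17)·6 + (2/17)·10 + (3/17)·14
     = 101/17

101/17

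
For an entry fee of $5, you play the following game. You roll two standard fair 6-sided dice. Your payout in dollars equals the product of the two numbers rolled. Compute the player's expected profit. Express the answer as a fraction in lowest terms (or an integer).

29/4 dollars

Distribution of the product of the two numbers rolled: 1 w.p. 1/36, 2 w.p. 1/18, 3 w.p. 1/18, 4 w.p. 1/12, 5 w.p. 1/18, 6 w.p. 1/9, …
E[payout] = (1/36)·1 + (1/18)·2 + (1/18)·3 + (1/12)·4 + (1/18)·5 + (1/9)·6 + (1/18)·8 + (1/36)·9 + (1/18)·10 + (1/9)·12 + (1/18)·15 + (1/36)·16 + (1/18)·18 + (1/18)·20 + (1/18)·24 + (1/36)·25 + (1/18)·30 + (1/36)·36 = 49/4
Expected profit = 49/4 − 5 = 29/4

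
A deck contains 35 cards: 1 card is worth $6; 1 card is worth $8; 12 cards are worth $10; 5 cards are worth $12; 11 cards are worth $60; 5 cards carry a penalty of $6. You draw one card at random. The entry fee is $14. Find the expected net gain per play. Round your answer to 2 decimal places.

$9.54

E[payout] = (1/35)·6 + (1/35)·8 + (12/35)·10 + (5/35)·12 + (11/35)·60 + (5/35)·(-6) = 824/35
Expected profit = 824/35 − 14 = 334/35 ≈ $9.54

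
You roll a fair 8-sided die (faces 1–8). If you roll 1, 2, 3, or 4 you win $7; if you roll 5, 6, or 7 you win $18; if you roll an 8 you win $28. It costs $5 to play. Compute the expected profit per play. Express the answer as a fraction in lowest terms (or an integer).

35/4 dollars

E[payout] = (1/2)·7 + (3/8)·18 + (1/8)·28 = 55/4
Expected profit = 55/4 − 5 = 35/4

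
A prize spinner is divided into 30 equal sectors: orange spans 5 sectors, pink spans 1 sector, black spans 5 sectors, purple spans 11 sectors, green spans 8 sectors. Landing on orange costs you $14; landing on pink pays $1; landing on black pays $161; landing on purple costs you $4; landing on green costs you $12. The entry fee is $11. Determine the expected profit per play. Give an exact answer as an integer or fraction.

E[payout] = (5/30)·(-14) + (1/30)·1 + (5/30)·161 + (11/30)·(-4) + (8/30)·(-12) = 298/15
Expected profit = 298/15 − 11 = 133/15

133/15 dollars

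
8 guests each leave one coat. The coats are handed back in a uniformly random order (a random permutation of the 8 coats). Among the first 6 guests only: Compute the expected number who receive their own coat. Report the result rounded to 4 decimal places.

Let Xᵢ = 1 if person i gets their own coat. For each i, P(Xᵢ=1) = 1/8.
By linearity of expectation, E[X₁+…+X_6] = 6·(1/8) = 3/4.
≈ 0.7500

0.7500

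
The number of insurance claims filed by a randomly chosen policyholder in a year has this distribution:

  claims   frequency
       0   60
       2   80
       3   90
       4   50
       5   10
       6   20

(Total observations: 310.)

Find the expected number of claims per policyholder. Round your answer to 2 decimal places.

Total = 310, so P(claims=0) = 60/310, etc.
E[X] = (6/31)·0 + (8/31)·2 + (9/31)·3 + (5/31)·4 + (1/31)·5 + (2/31)·6
     = 80/31 ≈ 2.58

2.58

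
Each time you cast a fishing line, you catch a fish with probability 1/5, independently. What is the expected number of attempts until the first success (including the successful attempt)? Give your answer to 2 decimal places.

For a geometric distribution, E[trials] = 1/p = 1/(1/5) = 5.
≈ 5.00

5.00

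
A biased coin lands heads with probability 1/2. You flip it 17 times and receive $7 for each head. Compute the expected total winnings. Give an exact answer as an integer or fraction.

119/2 dollars

E[#heads] = 17·1/2 = 17/2 (linearity over flips).
E[winnings] = 7·17/2 = 119/2.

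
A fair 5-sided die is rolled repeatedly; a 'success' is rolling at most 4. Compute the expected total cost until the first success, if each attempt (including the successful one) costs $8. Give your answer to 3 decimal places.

$10.000

E[#attempts] = 1/p = 5/4; E[cost] = 8·5/4 = 10.
≈ 10.000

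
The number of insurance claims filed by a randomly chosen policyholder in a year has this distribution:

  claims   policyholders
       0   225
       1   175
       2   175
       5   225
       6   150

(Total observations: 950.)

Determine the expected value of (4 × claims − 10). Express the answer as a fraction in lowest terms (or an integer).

14/19

Total = 950, so P(claims=0) = 225/950, etc.
E[4x-10] = (9/38)·(-10) + (7/38)·(-6) + (7/38)·(-2) + (9/38)·10 + (3/19)·14
     = 14/19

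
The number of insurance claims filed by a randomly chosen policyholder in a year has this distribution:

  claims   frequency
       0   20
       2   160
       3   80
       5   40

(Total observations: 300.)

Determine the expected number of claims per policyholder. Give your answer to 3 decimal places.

2.533

Total = 300, so P(claims=0) = 20/300, etc.
E[X] = (1/15)·0 + (8/15)·2 + (4/15)·3 + (2/15)·5
     = 38/15 ≈ 2.533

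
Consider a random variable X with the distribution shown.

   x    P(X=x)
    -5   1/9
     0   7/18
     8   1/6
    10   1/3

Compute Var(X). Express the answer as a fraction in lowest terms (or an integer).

E[X] = (1/9)·(-5) + (7/18)·0 + (1/6)·8 + (1/3)·10 = 37/9
E[X²] = (1/9)·25 + (7/18)·0 + (1/6)·64 + (1/3)·100 = 421/9
Var(X) = 421/9 − (37/9)² = 2420/81

2420/81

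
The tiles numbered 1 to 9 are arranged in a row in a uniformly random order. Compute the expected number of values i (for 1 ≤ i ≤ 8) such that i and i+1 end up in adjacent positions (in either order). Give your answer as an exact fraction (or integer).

16/9

For each i ∈ {1,…,8}, let Xᵢ = 1 if i and i+1 are adjacent. P(Xᵢ=1) = 2·(9−1)!/9! = 2/9.
By linearity, E[ΣXᵢ] = (8)·(2/9) = 16/9.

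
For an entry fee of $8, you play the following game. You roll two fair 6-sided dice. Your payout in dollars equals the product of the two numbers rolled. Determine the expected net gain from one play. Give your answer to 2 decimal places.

Distribution of the product of the two numbers rolled: 1 w.p. 1/36, 2 w.p. 1/18, 3 w.p. 1/18, 4 w.p. 1/12, 5 w.p. 1/18, 6 w.p. 1/9, …
E[payout] = (1/36)·1 + (1/18)·2 + (1/18)·3 + (1/12)·4 + (1/18)·5 + (1/9)·6 + (1/18)·8 + (1/36)·9 + (1/18)·10 + (1/9)·12 + (1/18)·15 + (1/36)·16 + (1/18)·18 + (1/18)·20 + (1/18)·24 + (1/36)·25 + (1/18)·30 + (1/36)·36 = 49/4
Expected profit = 49/4 − 8 = 17/4 ≈ $4.25

$4.25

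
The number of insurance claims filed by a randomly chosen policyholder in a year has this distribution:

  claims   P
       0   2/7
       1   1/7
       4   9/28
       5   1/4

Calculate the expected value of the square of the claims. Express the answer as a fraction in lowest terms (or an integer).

323/28

E[X²] = (2/7)·0 + (1/7)·1 + (9/28)·16 + (1/4)·25
     = 323/28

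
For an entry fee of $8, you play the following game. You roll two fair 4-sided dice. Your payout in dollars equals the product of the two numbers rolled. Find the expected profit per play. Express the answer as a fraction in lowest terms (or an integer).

-7/4 dollars

Distribution of the product of the two numbers rolled: 1 w.p. 1/16, 2 w.p. 1/8, 3 w.p. 1/8, 4 w.p. 3/16, 6 w.p. 1/8, 8 w.p. 1/8, …
E[payout] = (1/16)·1 + (1/8)·2 + (1/8)·3 + (3/16)·4 + (1/8)·6 + (1/8)·8 + (1/16)·9 + (1/8)·12 + (1/16)·16 = 25/4
Expected profit = 25/4 − 8 = -7/4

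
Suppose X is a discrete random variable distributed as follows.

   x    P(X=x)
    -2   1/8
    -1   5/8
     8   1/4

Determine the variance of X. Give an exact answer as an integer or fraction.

1015/64

E[X] = (1/8)·(-2) + (5/8)·(-1) + (1/4)·8 = 9/8
E[X²] = (1/8)·4 + (5/8)·1 + (1/4)·64 = 137/8
Var(X) = 137/8 − (9/8)² = 1015/64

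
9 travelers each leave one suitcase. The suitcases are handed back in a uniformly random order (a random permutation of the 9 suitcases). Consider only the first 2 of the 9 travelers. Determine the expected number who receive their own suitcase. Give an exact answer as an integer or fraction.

Let Xᵢ = 1 if person i gets their own suitcase. For each i, P(Xᵢ=1) = 1/9.
By linearity of expectation, E[X₁+…+X_2] = 2·(1/9) = 2/9.

2/9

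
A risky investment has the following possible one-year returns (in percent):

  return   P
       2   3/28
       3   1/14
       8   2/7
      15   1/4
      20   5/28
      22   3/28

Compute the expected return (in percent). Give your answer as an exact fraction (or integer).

E[X] = (3/28)·2 + (1/14)·3 + (2/7)·8 + (1/4)·15 + (5/28)·20 + (3/28)·22
     = 347/28

347/28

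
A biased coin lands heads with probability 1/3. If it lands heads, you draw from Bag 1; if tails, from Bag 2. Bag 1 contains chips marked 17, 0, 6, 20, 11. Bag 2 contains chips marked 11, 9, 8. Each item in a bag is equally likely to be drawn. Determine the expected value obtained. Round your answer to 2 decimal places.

9.82

E[X | Bag 1] = (17 + 0 + 6 + 20 + 11)/5 = 54/5
E[X | Bag 2] = (11 + 9 + 8)/3 = 28/3
E[X] = (1/3)·54/5 + (2/3)·28/3 = 442/45 ≈ 9.82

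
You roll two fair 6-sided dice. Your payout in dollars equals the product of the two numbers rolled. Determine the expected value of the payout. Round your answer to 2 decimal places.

Distribution of the product of the two numbers rolled: 1 w.p. 1/36, 2 w.p. 1/18, 3 w.p. 1/18, 4 w.p. 1/12, 5 w.p. 1/18, 6 w.p. 1/9, …
E[payout] = (1/36)·1 + (1/18)·2 + (1/18)·3 + (1/12)·4 + (1/18)·5 + (1/9)·6 + (1/18)·8 + (1/36)·9 + (1/18)·10 + (1/9)·12 + (1/18)·15 + (1/36)·16 + (1/18)·18 + (1/18)·20 + (1/18)·24 + (1/36)·25 + (1/18)·30 + (1/36)·36 = 49/4
≈ $12.25

$12.25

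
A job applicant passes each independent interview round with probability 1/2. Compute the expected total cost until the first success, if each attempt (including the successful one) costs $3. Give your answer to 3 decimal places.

$6.000

E[#attempts] = 1/p = 2; E[cost] = 3·2 = 6.
≈ 6.000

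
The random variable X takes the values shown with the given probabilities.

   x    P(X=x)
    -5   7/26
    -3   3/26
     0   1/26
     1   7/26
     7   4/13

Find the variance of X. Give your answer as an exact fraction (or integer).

E[X] = (7/26)·(-5) + (3/26)·(-3) + (1/26)·0 + (7/26)·1 + (4/13)·7 = 19/26
E[X²] = (7/26)·25 + (3/26)·9 + (1/26)·0 + (7/26)·1 + (4/13)·49 = 601/26
Var(X) = 601/26 − (19/26)² = 15265/676

15265/676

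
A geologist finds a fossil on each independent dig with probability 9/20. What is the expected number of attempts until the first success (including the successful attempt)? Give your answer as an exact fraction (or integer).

20/9

For a geometric distribution, E[trials] = 1/p = 1/(9/20) = 20/9.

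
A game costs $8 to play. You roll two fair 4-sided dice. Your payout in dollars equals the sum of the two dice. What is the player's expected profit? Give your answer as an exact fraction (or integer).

-$3

Distribution of the sum of the two dice: 2 w.p. 1/16, 3 w.p. 1/8, 4 w.p. 3/16, 5 w.p. 1/4, 6 w.p. 3/16, 7 w.p. 1/8, …
E[payout] = (1/16)·2 + (1/8)·3 + (3/16)·4 + (1/4)·5 + (3/16)·6 + (1/8)·7 + (1/16)·8 = 5
Expected profit = 5 − 8 = -3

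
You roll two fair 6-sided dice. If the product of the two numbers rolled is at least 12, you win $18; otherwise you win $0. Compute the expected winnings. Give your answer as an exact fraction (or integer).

17/2 dollars

E[payout] = (19/36)·0 + (17/36)·18 = 17/2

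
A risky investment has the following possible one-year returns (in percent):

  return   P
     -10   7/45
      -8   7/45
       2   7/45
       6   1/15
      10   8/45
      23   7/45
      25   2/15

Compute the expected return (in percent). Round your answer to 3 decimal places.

E[X] = (7/45)·(-10) + (7/45)·(-8) + (7/45)·2 + (1/15)·6 + (8/45)·10 + (7/45)·23 + (2/15)·25
     = 33/5 ≈ 6.600

6.600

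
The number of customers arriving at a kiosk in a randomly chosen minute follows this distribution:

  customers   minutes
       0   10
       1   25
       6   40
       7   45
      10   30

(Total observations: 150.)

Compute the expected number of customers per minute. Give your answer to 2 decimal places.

Total = 150, so P(customers=0) = 10/150, etc.
E[X] = (1/15)·0 + (1/6)·1 + (4/15)·6 + (3/10)·7 + (1/5)·10
     = 88/15 ≈ 5.87

5.87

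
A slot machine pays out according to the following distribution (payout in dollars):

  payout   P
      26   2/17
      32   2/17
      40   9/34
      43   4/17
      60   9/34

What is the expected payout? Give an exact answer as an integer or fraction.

738/17 dollars

E[X] = (2/17)·26 + (2/17)·32 + (9/34)·40 + (4/17)·43 + (9/34)·60
     = 738/17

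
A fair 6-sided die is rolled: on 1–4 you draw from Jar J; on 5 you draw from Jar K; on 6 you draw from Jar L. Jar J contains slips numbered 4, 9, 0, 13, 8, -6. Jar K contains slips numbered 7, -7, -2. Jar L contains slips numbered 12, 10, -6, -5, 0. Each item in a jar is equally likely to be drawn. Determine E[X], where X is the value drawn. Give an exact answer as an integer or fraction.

E[X | Jar J] = (4 + 9 + 0 + 13 + 8 − 6)/6 = 14/3
E[X | Jar K] = (7 − 7 − 2)/3 = -2/3
E[X | Jar L] = (12 + 10 − 6 − 5 + 0)/5 = 11/5
E[X] = (2/3)·14/3 + (1/6)·(-2/3) + (1/6)·11/5 = 101/30

101/30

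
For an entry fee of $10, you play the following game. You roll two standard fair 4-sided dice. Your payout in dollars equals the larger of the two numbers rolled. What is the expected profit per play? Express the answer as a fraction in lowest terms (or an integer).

Distribution of the larger of the two numbers rolled: 1 w.p. 1/16, 2 w.p. 3/16, 3 w.p. 5/16, 4 w.p. 7/16
E[payout] = (1/16)·1 + (3/16)·2 + (5/16)·3 + (7/16)·4 = 25/8
Expected profit = 25/8 − 10 = -55/8

-55/8 dollars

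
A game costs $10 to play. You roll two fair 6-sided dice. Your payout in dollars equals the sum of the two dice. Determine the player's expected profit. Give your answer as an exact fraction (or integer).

-$3

Distribution of the sum of the two dice: 2 w.p. 1/36, 3 w.p. 1/18, 4 w.p. 1/12, 5 w.p. 1/9, 6 w.p. 5/36, 7 w.p. 1/6, …
E[payout] = (1/36)·2 + (1/18)·3 + (1/12)·4 + (1/9)·5 + (5/36)·6 + (1/6)·7 + (5/36)·8 + (1/9)·9 + (1/12)·10 + (1/18)·11 + (1/36)·12 = 7
Expected profit = 7 − 10 = -3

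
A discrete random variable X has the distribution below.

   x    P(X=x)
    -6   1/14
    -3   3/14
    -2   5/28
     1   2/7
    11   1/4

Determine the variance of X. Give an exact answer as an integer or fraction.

E[X] = (1/14)·(-6) + (3/14)·(-3) + (5/28)·(-2) + (2/7)·1 + (1/4)·11 = 45/28
E[X²] = (1/14)·36 + (3/14)·9 + (5/28)·4 + (2/7)·1 + (1/4)·121 = 143/4
Var(X) = 143/4 − (45/28)² = 26003/784

26003/784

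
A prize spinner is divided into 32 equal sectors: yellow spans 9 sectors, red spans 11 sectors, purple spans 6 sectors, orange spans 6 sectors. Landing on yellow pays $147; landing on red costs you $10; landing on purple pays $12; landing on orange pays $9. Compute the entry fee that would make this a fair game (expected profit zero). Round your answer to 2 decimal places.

E[payout] = (9/32)·147 + (11/32)·(-10) + (6/32)·12 + (6/32)·9 = 1339/32
Fair fee = E[payout] = 1339/32 ≈ $41.84

$41.84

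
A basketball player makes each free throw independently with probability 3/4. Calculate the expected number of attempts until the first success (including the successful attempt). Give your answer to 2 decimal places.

1.33

For a geometric distribution, E[trials] = 1/p = 1/(3/4) = 4/3.
≈ 1.33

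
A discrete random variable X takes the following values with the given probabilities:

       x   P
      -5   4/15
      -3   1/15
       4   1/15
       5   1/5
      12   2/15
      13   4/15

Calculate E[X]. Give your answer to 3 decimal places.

E[X] = (4/15)·(-5) + (1/15)·(-3) + (1/15)·4 + (1/5)·5 + (2/15)·12 + (4/15)·13
     = 24/5 ≈ 4.800

4.800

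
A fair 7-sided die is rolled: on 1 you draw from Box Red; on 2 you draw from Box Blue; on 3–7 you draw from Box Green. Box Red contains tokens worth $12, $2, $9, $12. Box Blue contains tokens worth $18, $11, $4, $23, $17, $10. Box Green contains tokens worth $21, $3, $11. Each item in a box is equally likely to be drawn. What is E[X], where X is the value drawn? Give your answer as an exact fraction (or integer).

E[X | Box Red] = (12 + 2 + 9 + 12)/4 = 35/4
E[X | Box Blue] = (18 + 11 + 4 + 23 + 17 + 10)/6 = 83/6
E[X | Box Green] = (21 + 3 + 11)/3 = 35/3
E[X] = (1/7)·35/4 + (1/7)·83/6 + (5/7)·35/3 = 971/84

971/84 dollars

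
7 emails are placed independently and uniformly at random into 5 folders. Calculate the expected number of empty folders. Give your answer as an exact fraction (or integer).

Let Xⱼ=1 if folder j is empty. P(Xⱼ=1) = ((5-1)/5)^7 = 16384/78125.
By linearity, E[#empty] = 5·16384/78125 = 16384/15625.

16384/15625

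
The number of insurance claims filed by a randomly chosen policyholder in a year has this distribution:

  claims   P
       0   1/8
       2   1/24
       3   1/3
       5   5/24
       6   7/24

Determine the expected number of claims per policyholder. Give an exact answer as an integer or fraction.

31/8

E[X] = (1/8)·0 + (1/24)·2 + (1/3)·3 + (5/24)·5 + (7/24)·6
     = 31/8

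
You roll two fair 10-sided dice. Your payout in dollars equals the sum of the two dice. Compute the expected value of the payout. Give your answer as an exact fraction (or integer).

Distribution of the sum of the two dice: 2 w.p. 1/100, 3 w.p. 1/50, 4 w.p. 3/100, 5 w.p. 1/25, 6 w.p. 1/20, 7 w.p. 3/50, …
E[payout] = (1/100)·2 + (1/50)·3 + (3/100)·4 + (1/25)·5 + (1/20)·6 + (3/50)·7 + (7/100)·8 + (2/25)·9 + (9/100)·10 + (1/10)·11 + (9/100)·12 + (2/25)·13 + (7/100)·14 + (3/50)·15 + (1/20)·16 + (1/25)·17 + (3/100)·18 + (1/50)·19 + (1/100)·20 = 11

$11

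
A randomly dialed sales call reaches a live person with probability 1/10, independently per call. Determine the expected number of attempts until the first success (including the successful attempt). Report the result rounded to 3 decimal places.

For a geometric distribution, E[trials] = 1/p = 1/(1/10) = 10.
≈ 10.000

10.000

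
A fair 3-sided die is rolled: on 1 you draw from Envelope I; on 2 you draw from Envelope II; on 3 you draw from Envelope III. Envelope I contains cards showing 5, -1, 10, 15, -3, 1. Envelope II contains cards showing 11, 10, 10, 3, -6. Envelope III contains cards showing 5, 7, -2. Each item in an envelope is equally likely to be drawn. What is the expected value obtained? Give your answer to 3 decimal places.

4.478

E[X | Envelope I] = (5 − 1 + 10 + 15 − 3 + 1)/6 = 9/2
E[X | Envelope II] = (11 + 10 + 10 + 3 − 6)/5 = 28/5
E[X | Envelope III] = (5 + 7 − 2)/3 = 10/3
E[X] = (1/3)·9/2 + (1/3)·28/5 + (1/3)·10/3 = 403/90 ≈ 4.478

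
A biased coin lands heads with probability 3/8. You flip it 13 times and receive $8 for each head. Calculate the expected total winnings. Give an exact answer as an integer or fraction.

E[#heads] = 13·3/8 = 39/8 (linearity over flips).
E[winnings] = 8·39/8 = 39.

$39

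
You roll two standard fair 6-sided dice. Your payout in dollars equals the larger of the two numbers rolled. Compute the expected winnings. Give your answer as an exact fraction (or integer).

Distribution of the larger of the two numbers rolled: 1 w.p. 1/36, 2 w.p. 1/12, 3 w.p. 5/36, 4 w.p. 7/36, 5 w.p. 1/4, 6 w.p. 11/36
E[payout] = (1/36)·1 + (1/12)·2 + (5/36)·3 + (7/36)·4 + (1/4)·5 + (11/36)·6 = 161/36

161/36 dollars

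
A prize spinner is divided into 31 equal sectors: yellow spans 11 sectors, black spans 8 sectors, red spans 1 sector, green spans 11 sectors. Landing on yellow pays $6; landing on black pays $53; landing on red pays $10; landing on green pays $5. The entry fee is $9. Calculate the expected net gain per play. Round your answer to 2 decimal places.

$8.90

E[payout] = (11/31)·6 + (8/31)·53 + (1/31)·10 + (11/31)·5 = 555/31
Expected profit = 555/31 − 9 = 276/31 ≈ $8.90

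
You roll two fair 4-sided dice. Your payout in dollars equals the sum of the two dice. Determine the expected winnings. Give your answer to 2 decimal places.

$5.00

Distribution of the sum of the two dice: 2 w.p. 1/16, 3 w.p. 1/8, 4 w.p. 3/16, 5 w.p. 1/4, 6 w.p. 3/16, 7 w.p. 1/8, …
E[payout] = (1/16)·2 + (1/8)·3 + (3/16)·4 + (1/4)·5 + (3/16)·6 + (1/8)·7 + (1/16)·8 = 5
≈ $5.00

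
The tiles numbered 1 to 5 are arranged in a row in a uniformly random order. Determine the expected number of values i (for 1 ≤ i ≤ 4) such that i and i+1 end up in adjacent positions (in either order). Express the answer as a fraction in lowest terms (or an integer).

8/5

For each i ∈ {1,…,4}, let Xᵢ = 1 if i and i+1 are adjacent. P(Xᵢ=1) = 2·(5−1)!/5! = 2/5.
By linearity, E[ΣXᵢ] = (4)·(2/5) = 8/5.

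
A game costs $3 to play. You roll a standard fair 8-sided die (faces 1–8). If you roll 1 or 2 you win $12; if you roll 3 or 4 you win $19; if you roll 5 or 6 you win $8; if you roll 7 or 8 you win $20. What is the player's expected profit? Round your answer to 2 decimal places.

E[payout] = (1/4)·8 + (1/4)·12 + (1/4)·19 + (1/4)·20 = 59/4
Expected profit = 59/4 − 3 = 47/4 ≈ $11.75

$11.75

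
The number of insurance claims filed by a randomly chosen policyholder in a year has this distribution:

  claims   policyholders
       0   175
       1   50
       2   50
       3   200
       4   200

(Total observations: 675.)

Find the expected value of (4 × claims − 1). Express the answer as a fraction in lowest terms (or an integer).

Total = 675, so P(claims=0) = 175/675, etc.
E[4x-1] = (7/27)·(-1) + (2/27)·3 + (2/27)·7 + (8/27)·11 + (8/27)·15
     = 221/27

221/27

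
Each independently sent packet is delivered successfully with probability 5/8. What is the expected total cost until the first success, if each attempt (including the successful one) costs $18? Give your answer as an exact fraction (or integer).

E[#attempts] = 1/p = 8/5; E[cost] = 18·8/5 = 144/5.

144/5 dollars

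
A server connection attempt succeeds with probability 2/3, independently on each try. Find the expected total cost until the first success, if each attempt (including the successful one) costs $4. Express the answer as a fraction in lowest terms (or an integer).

$6

E[#attempts] = 1/p = 3/2; E[cost] = 4·3/2 = 6.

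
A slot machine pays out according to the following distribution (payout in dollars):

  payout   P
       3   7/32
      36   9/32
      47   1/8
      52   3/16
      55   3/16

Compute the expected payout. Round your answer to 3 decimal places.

E[X] = (7/32)·3 + (9/32)·36 + (1/8)·47 + (3/16)·52 + (3/16)·55
     = 1175/32 ≈ 36.719

$36.719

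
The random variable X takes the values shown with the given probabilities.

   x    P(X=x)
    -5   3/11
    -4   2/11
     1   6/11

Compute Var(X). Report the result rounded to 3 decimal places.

E[X] = (3/11)·(-5) + (2/11)·(-4) + (6/11)·1 = -17/11
E[X²] = (3/11)·25 + (2/11)·16 + (6/11)·1 = 113/11
Var(X) = 113/11 − (-17/11)² = 954/121 ≈ 7.884

7.884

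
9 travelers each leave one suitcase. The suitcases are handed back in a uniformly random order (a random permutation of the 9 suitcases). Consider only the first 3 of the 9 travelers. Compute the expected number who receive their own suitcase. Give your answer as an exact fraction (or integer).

1/3

Let Xᵢ = 1 if person i gets their own suitcase. For each i, P(Xᵢ=1) = 1/9.
By linearity of expectation, E[X₁+…+X_3] = 3·(1/9) = 1/3.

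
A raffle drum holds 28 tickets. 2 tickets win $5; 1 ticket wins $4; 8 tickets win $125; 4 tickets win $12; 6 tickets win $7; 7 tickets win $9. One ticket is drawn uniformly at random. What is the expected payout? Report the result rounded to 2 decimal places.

E[payout] = (2/28)·5 + (1/28)·4 + (8/28)·125 + (4/28)·12 + (6/28)·7 + (7/28)·9 = 1167/28
≈ $41.68

$41.68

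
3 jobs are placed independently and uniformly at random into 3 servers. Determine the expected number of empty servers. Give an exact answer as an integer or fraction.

8/9

Let Xⱼ=1 if server j is empty. P(Xⱼ=1) = ((3-1)/3)^3 = 8/27.
By linearity, E[#empty] = 3·8/27 = 8/9.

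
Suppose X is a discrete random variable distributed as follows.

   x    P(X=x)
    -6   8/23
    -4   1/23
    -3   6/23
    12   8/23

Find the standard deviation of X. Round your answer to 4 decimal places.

E[X] = 26/23, E[X²] = 1510/23
Var(X) = E[X²] − (E[X])² = 1510/23 − 676/529 = 34054/529
SD(X) = √(34054/529) ≈ 8.0234

8.0234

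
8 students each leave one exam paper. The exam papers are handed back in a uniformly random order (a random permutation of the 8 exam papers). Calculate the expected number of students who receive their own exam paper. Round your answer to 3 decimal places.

Let Xᵢ = 1 if person i gets their own exam paper. For each i, P(Xᵢ=1) = 1/8.
By linearity of expectation, E[X₁+…+X_8] = 8·(1/8) = 1.
≈ 1.000

1.000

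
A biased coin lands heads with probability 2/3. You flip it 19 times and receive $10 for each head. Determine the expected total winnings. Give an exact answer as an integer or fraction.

380/3 dollars

E[#heads] = 19·2/3 = 38/3 (linearity over flips).
E[winnings] = 10·38/3 = 380/3.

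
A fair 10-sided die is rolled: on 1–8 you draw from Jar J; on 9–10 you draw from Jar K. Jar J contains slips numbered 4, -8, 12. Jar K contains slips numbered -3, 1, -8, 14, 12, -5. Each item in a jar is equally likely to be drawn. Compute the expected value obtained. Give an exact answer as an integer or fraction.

E[X | Jar J] = (4 − 8 + 12)/3 = 8/3
E[X | Jar K] = (-3 + 1 − 8 + 14 + 12 − 5)/6 = 11/6
E[X] = (4/5)·8/3 + (1/5)·11/6 = 5/2

5/2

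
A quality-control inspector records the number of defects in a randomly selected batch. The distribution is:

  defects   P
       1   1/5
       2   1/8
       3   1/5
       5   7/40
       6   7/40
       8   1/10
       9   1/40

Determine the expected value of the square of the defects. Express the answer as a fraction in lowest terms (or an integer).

E[X²] = (1/5)·1 + (1/8)·4 + (1/5)·9 + (7/40)·25 + (7/40)·36 + (1/10)·64 + (1/40)·81
     = 108/5

108/5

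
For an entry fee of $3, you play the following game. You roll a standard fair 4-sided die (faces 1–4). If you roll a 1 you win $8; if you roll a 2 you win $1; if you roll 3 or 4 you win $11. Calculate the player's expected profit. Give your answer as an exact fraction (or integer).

19/4 dollars

E[payout] = (1/4)·1 + (1/4)·8 + (1/2)·11 = 31/4
Expected profit = 31/4 − 3 = 19/4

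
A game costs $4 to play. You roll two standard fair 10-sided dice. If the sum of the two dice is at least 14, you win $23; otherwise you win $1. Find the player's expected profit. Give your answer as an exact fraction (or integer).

79/25 dollars

E[payout] = (18/25)·1 + (7/25)·23 = 179/25
Expected profit = 179/25 − 4 = 79/25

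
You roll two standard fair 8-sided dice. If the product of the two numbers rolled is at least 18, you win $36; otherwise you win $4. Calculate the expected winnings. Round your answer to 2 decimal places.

E[payout] = (17/32)·4 + (15/32)·36 = 19
≈ $19.00

$19.00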